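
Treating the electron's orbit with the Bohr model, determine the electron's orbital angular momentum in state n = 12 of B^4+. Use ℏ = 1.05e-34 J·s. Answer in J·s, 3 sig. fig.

1.26e-33 J·s

L_n = nℏ = 12 × 1.05e-34 = 1.26e-33 J·s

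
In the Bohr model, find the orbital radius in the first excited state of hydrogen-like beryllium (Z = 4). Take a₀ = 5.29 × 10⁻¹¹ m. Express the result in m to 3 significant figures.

r_n = n²a₀/Z = 2² × 5.29 × 10⁻¹¹ / 4
    = 4 × 5.29 × 10⁻¹¹ / 4 = 5.29 × 10⁻¹¹ m

5.29 × 10⁻¹¹ m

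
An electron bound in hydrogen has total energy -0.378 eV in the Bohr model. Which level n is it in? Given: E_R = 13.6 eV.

E_n = −E_R Z²/n² ⇒ n² = E_R Z²/(−E_n) = 13.6 × 1² / 0.378 ≈ 35.98
n = 6

6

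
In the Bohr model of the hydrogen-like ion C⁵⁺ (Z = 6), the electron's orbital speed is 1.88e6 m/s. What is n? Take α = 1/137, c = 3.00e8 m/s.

v_n = Zαc/n ⇒ n = Zαc/v = 6 × 0.00730 × 3.00e8 / 1.88e6 ≈ 6.99
n = 7

7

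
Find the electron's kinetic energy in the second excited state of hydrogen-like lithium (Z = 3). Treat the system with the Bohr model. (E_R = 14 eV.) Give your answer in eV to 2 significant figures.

For a Coulomb orbit the virial theorem gives K = −E_n.
E_n = −E_R·Z²/n², so K = E_R·Z²/n² = 14 × 3²/3² = 14 eV

14 eV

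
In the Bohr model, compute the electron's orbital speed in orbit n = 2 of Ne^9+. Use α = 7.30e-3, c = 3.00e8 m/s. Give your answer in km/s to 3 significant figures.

1.09e4 km/s

v_n = Zαc/n = 10 × 0.00730 × 3.00e8 / 2
    = 1.09e4 km/s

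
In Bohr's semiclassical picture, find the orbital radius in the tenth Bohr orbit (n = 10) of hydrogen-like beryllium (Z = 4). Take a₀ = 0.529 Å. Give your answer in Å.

r_n = n²a₀/Z = 10² × 0.529 / 4
    = 100 × 0.529 / 4 = 13.2 Å

13.2 Å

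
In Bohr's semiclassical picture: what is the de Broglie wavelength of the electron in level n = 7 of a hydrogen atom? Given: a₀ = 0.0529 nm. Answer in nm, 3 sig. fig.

2.33 nm

The Bohr quantisation condition is nλ = 2πr_n.
r_n = n²a₀/Z = 2.59 nm
λ = 2πr_n/n = 2π·2.59/7 = 2.33 nm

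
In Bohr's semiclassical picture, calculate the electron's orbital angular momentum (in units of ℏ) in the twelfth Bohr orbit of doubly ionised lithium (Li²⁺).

12

L_n = nℏ, so L/ℏ = n = 12.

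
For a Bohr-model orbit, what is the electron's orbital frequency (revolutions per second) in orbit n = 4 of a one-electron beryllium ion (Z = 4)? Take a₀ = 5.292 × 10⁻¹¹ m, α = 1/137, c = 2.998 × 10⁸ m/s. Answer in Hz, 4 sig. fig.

1.645 × 10¹⁵ Hz

r = n²a₀/Z = 2.117 × 10⁻¹⁰ m, v = Zαc/n = 2.188 × 10⁶ m/s
f = v/(2πr) = 1.645 × 10¹⁵ Hz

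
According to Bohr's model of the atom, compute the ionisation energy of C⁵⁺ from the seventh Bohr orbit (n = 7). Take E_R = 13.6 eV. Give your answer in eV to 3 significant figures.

E_n = −E_R·Z²/n² = −13.6 × 6²/7² eV = -9.99 eV
Ionisation energy = −E_n = 9.99 eV

9.99 eV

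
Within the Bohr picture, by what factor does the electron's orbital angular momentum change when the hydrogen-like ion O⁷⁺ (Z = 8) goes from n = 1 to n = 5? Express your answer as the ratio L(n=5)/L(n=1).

L = nℏ depends only on n, so L ∝ n.
L(n=5)/L(n=1) = (5/1)^1 = 5

5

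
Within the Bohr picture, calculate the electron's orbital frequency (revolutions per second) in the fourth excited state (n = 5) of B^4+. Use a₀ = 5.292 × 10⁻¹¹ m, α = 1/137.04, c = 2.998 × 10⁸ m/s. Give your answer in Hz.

1.316 × 10¹⁵ Hz

r = n²a₀/Z = 2.646 × 10⁻¹⁰ m, v = Zαc/n = 2.188 × 10⁶ m/s
f = v/(2πr) = 1.316 × 10¹⁵ Hz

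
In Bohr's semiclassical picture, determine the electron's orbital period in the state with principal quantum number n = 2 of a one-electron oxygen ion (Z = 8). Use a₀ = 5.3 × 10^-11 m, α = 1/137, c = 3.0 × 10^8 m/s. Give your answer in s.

1.9 × 10^-17 s

r = n²a₀/Z = 2²·5.3 × 10^-11/8 = 2.6 × 10^-11 m
v = Zαc/n = 8·0.0073·3.0 × 10^8/2 = 8.8 × 10^6 m/s
T = 2πr/v = 1.9 × 10^-17 s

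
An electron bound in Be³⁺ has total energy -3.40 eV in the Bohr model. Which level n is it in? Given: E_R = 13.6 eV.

E_n = −E_R Z²/n² ⇒ n² = E_R Z²/(−E_n) = 13.6 × 4² / 3.40 ≈ 64.00
n = 8

8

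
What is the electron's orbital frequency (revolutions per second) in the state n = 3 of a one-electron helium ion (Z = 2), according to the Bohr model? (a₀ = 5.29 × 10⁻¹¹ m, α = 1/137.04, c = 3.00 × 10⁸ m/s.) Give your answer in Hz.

9.76 × 10¹⁴ Hz

r = n²a₀/Z = 2.38 × 10⁻¹⁰ m, v = Zαc/n = 1.46 × 10⁶ m/s
f = v/(2πr) = 9.76 × 10¹⁴ Hz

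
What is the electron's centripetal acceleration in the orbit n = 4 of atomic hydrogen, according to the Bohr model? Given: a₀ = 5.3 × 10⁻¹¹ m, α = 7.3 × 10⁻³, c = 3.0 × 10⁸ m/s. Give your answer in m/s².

r = n²a₀/Z = 8.5 × 10⁻¹⁰ m, v = Zαc/n = 5.5 × 10⁵ m/s
a = v²/r = (5.5 × 10⁵)² / 8.5 × 10⁻¹⁰ = 3.5 × 10²⁰ m/s²

3.5 × 10²⁰ m/s²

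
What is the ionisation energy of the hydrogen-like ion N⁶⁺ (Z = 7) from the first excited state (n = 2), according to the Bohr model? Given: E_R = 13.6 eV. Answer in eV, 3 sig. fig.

167 eV

E_n = −E_R·Z²/n² = −13.6 × 7²/2² eV = -167 eV
Ionisation energy = −E_n = 167 eV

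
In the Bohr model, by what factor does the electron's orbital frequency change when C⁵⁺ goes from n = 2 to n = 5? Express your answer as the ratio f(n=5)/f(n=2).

f ∝ Z^2 · n^-3; with Z fixed, f ∝ n^-3.
f(n=5)/f(n=2) = (5/2)^-3 = 8/125

8/125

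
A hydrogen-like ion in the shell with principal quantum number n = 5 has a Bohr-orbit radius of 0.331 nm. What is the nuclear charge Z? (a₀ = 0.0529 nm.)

4

r_n = n²a₀/Z ⇒ Z = n²a₀/r = 5² × 0.0529 / 0.331 ≈ 4.00
Z = 4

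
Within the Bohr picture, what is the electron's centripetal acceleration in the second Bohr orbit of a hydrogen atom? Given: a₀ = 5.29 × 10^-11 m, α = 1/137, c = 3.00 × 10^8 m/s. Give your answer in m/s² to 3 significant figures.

5.67 × 10^21 m/s²

r = n²a₀/Z = 2.12 × 10^-10 m, v = Zαc/n = 1.09 × 10^6 m/s
a = v²/r = (1.09 × 10^6)² / 2.12 × 10^-10 = 5.67 × 10^21 m/s²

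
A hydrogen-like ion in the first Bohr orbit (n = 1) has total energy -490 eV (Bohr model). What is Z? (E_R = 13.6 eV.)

6

E_n = −E_R Z²/n² ⇒ Z² = −E_n n²/E_R = 490 × 1² / 13.6 ≈ 36.03
Z = 6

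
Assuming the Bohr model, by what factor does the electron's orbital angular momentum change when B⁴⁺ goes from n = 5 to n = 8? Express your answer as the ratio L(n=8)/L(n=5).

8/5

L = nℏ depends only on n, so L ∝ n.
L(n=8)/L(n=5) = (8/5)^1 = 8/5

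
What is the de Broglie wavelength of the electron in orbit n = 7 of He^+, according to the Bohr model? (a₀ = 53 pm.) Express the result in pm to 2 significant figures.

The Bohr quantisation condition is nλ = 2πr_n.
r_n = n²a₀/Z = 1300 pm
λ = 2πr_n/n = 2π·1300/7 = 1200 pm

1200 pm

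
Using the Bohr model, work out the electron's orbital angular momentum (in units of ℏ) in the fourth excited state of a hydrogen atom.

L_n = nℏ, so L/ℏ = n = 5.

5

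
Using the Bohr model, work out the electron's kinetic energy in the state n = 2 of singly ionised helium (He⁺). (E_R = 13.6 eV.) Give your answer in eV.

13.6 eV

For a Coulomb orbit the virial theorem gives K = −E_n.
E_n = −E_R·Z²/n², so K = E_R·Z²/n² = 13.6 × 2²/2² = 13.6 eV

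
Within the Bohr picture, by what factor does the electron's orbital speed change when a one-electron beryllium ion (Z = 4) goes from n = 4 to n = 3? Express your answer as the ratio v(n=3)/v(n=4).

4/3

v ∝ Z^1 · n^-1; with Z fixed, v ∝ n^-1.
v(n=3)/v(n=4) = (3/4)^-1 = 4/3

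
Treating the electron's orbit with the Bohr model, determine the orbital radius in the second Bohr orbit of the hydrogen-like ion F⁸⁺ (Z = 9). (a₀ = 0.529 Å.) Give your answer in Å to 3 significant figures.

0.235 Å

r_n = n²a₀/Z = 2² × 0.529 / 9
    = 4 × 0.529 / 9 = 0.235 Å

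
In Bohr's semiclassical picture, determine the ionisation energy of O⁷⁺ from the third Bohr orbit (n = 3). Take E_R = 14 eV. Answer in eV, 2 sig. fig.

100 eV

E_n = −E_R·Z²/n² = −14 × 8²/3² eV = -100 eV
Ionisation energy = −E_n = 100 eV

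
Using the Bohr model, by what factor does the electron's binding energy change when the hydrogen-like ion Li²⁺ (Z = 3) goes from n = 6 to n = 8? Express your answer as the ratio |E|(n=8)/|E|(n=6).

9/16

|E| ∝ Z^2 · n^-2; with Z fixed, |E| ∝ n^-2.
|E|(n=8)/|E|(n=6) = (8/6)^-2 = 9/16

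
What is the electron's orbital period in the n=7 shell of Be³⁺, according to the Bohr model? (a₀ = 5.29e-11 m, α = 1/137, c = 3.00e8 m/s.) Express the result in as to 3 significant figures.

r = n²a₀/Z = 7²·5.29e-11/4 = 6.48e-10 m
v = Zαc/n = 4·0.00730·3.00e8/7 = 1.25e6 m/s
T = 2πr/v = 3.25e-15 s = 3250 as

3250 as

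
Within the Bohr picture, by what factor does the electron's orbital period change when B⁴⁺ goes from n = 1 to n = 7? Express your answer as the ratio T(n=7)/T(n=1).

T ∝ Z^-2 · n^3; with Z fixed, T ∝ n^3.
T(n=7)/T(n=1) = (7/1)^3 = 343

343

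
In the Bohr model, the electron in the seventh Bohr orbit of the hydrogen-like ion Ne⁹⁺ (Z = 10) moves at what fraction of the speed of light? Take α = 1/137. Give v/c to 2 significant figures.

0.010

v_n = Zαc/n, so v/c = Zα/n = 10 × 0.0073 / 7 = 0.010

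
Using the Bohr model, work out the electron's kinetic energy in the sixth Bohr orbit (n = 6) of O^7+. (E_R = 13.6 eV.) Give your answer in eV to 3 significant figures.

24.2 eV

For a Coulomb orbit the virial theorem gives K = −E_n.
E_n = −E_R·Z²/n², so K = E_R·Z²/n² = 13.6 × 8²/6² = 24.2 eV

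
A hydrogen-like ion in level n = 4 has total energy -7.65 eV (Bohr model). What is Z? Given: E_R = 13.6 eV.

3

E_n = −E_R Z²/n² ⇒ Z² = −E_n n²/E_R = 7.65 × 4² / 13.6 ≈ 9.00
Z = 3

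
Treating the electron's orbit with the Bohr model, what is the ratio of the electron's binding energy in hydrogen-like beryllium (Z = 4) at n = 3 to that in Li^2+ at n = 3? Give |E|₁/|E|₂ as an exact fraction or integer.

|E| ∝ Z^2 · n^-2
|E|₁/|E|₂ = (4/3)^2 · (3/3)^-2 = 16/9

16/9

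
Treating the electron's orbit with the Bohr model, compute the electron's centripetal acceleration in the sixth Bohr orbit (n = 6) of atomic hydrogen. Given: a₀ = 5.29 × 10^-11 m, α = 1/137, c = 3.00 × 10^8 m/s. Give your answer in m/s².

r = n²a₀/Z = 1.90 × 10^-9 m, v = Zαc/n = 3.65 × 10^5 m/s
a = v²/r = (3.65 × 10^5)² / 1.90 × 10^-9 = 6.99 × 10^19 m/s²

6.99 × 10^19 m/s²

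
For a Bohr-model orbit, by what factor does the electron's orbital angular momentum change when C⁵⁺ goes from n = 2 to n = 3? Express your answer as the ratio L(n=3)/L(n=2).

L = nℏ depends only on n, so L ∝ n.
L(n=3)/L(n=2) = (3/2)^1 = 3/2

3/2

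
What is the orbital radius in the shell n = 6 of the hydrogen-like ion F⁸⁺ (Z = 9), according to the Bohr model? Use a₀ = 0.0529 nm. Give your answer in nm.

r_n = n²a₀/Z = 6² × 0.0529 / 9
    = 36 × 0.0529 / 9 = 0.212 nm

0.212 nm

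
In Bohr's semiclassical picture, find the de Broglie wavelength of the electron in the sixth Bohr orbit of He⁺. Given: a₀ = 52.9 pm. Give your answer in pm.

The Bohr quantisation condition is nλ = 2πr_n.
r_n = n²a₀/Z = 952 pm
λ = 2πr_n/n = 2π·952/6 = 997 pm

997 pm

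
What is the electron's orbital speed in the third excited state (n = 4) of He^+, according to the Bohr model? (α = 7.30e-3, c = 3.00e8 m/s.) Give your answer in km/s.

v_n = Zαc/n = 2 × 0.00730 × 3.00e8 / 4
    = 1100 km/s

1100 km/s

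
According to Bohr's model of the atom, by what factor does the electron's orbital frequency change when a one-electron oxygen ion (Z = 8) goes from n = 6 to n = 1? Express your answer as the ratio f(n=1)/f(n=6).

216

f ∝ Z^2 · n^-3; with Z fixed, f ∝ n^-3.
f(n=1)/f(n=6) = (1/6)^-3 = 216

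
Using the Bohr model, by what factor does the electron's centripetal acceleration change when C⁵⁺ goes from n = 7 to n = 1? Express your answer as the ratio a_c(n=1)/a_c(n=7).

2401

a_c ∝ Z^3 · n^-4; with Z fixed, a_c ∝ n^-4.
a_c(n=1)/a_c(n=7) = (1/7)^-4 = 2401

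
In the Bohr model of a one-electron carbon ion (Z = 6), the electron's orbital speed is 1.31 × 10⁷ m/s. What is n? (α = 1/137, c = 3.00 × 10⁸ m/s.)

1

v_n = Zαc/n ⇒ n = Zαc/v = 6 × 0.00730 × 3.00 × 10⁸ / 1.31 × 10⁷ ≈ 1.00
n = 1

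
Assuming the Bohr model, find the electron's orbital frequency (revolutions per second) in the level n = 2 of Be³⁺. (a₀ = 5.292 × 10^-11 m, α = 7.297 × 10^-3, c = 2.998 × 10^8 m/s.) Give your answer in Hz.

r = n²a₀/Z = 5.292 × 10^-11 m, v = Zαc/n = 4.375 × 10^6 m/s
f = v/(2πr) = 1.316 × 10^16 Hz

1.316 × 10^16 Hz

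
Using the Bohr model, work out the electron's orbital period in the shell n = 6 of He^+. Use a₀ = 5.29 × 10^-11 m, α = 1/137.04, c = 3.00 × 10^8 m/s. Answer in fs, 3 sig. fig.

8.20 fs

r = n²a₀/Z = 6²·5.29 × 10^-11/2 = 9.52 × 10^-10 m
v = Zαc/n = 2·0.00730·3.00 × 10^8/6 = 7.30 × 10^5 m/s
T = 2πr/v = 8.20 × 10^-15 s = 8.20 fs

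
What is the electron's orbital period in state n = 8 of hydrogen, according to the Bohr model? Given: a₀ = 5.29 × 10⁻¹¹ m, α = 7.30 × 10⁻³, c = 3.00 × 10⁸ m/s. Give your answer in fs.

r = n²a₀/Z = 8²·5.29 × 10⁻¹¹/1 = 3.39 × 10⁻⁹ m
v = Zαc/n = 1·0.00730·3.00 × 10⁸/8 = 2.74 × 10⁵ m/s
T = 2πr/v = 7.77 × 10⁻¹⁴ s = 77.7 fs

77.7 fs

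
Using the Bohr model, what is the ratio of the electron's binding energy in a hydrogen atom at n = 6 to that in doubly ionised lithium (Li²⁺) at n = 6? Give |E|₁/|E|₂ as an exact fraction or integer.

|E| ∝ Z^2 · n^-2
|E|₁/|E|₂ = (1/3)^2 · (6/6)^-2 = 1/9

1/9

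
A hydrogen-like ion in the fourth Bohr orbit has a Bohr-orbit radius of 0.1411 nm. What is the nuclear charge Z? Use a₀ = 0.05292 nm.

r_n = n²a₀/Z ⇒ Z = n²a₀/r = 4² × 0.05292 / 0.1411 ≈ 6.00
Z = 6

6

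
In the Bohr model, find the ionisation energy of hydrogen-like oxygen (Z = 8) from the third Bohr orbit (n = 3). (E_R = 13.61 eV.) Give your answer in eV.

96.78 eV

E_n = −E_R·Z²/n² = −13.61 × 8²/3² eV = -96.78 eV
Ionisation energy = −E_n = 96.78 eV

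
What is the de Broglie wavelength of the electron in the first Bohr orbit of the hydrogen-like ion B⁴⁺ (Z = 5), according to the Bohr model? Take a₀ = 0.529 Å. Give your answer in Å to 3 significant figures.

The Bohr quantisation condition is nλ = 2πr_n.
r_n = n²a₀/Z = 0.106 Å
λ = 2πr_n/n = 2π·0.106/1 = 0.665 Å

0.665 Å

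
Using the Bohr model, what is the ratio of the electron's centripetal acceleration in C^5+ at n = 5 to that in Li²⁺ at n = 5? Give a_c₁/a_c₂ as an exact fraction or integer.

8

a_c ∝ Z^3 · n^-4
a_c₁/a_c₂ = (6/3)^3 · (5/5)^-4 = 8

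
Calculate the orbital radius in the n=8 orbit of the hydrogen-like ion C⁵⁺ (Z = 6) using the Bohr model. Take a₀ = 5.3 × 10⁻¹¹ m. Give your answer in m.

r_n = n²a₀/Z = 8² × 5.3 × 10⁻¹¹ / 6
    = 64 × 5.3 × 10⁻¹¹ / 6 = 5.7 × 10⁻¹⁰ m

5.7 × 10⁻¹⁰ m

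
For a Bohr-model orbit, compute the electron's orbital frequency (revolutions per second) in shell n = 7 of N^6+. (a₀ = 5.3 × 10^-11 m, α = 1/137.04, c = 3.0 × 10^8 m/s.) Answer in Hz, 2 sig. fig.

9.4 × 10^14 Hz

r = n²a₀/Z = 3.7 × 10^-10 m, v = Zαc/n = 2.2 × 10^6 m/s
f = v/(2πr) = 9.4 × 10^14 Hz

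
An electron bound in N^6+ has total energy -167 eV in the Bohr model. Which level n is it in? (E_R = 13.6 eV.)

E_n = −E_R Z²/n² ⇒ n² = E_R Z²/(−E_n) = 13.6 × 7² / 167 ≈ 3.99
n = 2

2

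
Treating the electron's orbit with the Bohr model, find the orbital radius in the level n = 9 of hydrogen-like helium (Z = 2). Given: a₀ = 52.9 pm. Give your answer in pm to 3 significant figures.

r_n = n²a₀/Z = 9² × 52.9 / 2
    = 81 × 52.9 / 2 = 2140 pm

2140 pm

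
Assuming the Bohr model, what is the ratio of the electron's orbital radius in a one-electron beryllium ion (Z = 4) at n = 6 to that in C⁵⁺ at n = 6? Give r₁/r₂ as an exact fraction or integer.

3/2

r ∝ Z^-1 · n^2
r₁/r₂ = (4/6)^-1 · (6/6)^2 = 3/2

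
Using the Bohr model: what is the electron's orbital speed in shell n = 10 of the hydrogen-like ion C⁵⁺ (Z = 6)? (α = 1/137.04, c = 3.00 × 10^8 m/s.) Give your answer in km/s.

1310 km/s

v_n = Zαc/n = 6 × 0.00730 × 3.00 × 10^8 / 10
    = 1310 km/s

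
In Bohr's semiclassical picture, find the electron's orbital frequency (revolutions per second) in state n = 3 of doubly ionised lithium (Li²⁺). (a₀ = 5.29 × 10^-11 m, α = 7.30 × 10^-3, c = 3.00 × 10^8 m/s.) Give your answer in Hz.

r = n²a₀/Z = 1.59 × 10^-10 m, v = Zαc/n = 2.19 × 10^6 m/s
f = v/(2πr) = 2.20 × 10^15 Hz

2.20 × 10^15 Hz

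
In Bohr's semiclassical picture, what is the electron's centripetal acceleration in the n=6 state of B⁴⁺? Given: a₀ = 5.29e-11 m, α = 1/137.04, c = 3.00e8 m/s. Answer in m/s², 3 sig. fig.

8.74e21 m/s²

r = n²a₀/Z = 3.81e-10 m, v = Zαc/n = 1.82e6 m/s
a = v²/r = (1.82e6)² / 3.81e-10 = 8.74e21 m/s²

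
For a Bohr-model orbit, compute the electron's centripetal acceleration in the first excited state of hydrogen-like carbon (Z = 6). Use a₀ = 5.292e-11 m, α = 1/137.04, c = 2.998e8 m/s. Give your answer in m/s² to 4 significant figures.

1.221e24 m/s²

r = n²a₀/Z = 3.528e-11 m, v = Zαc/n = 6.563e6 m/s
a = v²/r = (6.563e6)² / 3.528e-11 = 1.221e24 m/s²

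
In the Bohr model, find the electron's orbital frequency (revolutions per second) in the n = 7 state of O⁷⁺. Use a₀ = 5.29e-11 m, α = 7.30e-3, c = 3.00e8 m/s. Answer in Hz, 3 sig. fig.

1.23e15 Hz

r = n²a₀/Z = 3.24e-10 m, v = Zαc/n = 2.50e6 m/s
f = v/(2πr) = 1.23e15 Hz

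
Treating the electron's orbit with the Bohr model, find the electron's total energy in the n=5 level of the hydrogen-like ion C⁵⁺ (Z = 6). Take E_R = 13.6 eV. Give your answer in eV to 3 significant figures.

-19.6 eV

E_n = −E_R·Z²/n² = −13.6 × 6²/5² = -19.6 eV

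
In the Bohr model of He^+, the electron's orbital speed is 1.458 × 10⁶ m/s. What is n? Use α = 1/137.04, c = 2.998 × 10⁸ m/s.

3

v_n = Zαc/n ⇒ n = Zαc/v = 2 × 0.007297 × 2.998 × 10⁸ / 1.458 × 10⁶ ≈ 3.00
n = 3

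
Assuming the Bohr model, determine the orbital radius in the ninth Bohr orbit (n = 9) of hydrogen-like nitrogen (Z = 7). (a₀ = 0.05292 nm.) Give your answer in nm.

0.6124 nm

r_n = n²a₀/Z = 9² × 0.05292 / 7
    = 81 × 0.05292 / 7 = 0.6124 nm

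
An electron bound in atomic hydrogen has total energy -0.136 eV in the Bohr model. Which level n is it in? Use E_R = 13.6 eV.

10

E_n = −E_R Z²/n² ⇒ n² = E_R Z²/(−E_n) = 13.6 × 1² / 0.136 ≈ 100.00
n = 10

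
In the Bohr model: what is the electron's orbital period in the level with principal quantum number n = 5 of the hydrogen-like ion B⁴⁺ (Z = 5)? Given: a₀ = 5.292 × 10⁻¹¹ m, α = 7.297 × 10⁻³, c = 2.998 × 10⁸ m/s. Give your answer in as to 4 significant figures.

760.0 as

r = n²a₀/Z = 5²·5.292 × 10⁻¹¹/5 = 2.646 × 10⁻¹⁰ m
v = Zαc/n = 5·0.007297·2.998 × 10⁸/5 = 2.188 × 10⁶ m/s
T = 2πr/v = 7.600 × 10⁻¹⁶ s = 760.0 as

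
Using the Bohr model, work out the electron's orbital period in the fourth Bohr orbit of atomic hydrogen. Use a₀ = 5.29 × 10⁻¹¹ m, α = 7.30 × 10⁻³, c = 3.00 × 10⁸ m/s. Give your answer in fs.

r = n²a₀/Z = 4²·5.29 × 10⁻¹¹/1 = 8.46 × 10⁻¹⁰ m
v = Zαc/n = 1·0.00730·3.00 × 10⁸/4 = 5.47 × 10⁵ m/s
T = 2πr/v = 9.71 × 10⁻¹⁵ s = 9.71 fs

9.71 fs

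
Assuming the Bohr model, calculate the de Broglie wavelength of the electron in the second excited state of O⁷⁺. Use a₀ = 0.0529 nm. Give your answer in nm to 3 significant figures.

0.125 nm

The Bohr quantisation condition is nλ = 2πr_n.
r_n = n²a₀/Z = 0.0595 nm
λ = 2πr_n/n = 2π·0.0595/3 = 0.125 nm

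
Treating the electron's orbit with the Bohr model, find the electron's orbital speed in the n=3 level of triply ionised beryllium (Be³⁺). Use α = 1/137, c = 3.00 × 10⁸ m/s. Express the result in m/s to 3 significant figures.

2.92 × 10⁶ m/s

v_n = Zαc/n = 4 × 0.00730 × 3.00 × 10⁸ / 3
    = 2.92 × 10⁶ m/s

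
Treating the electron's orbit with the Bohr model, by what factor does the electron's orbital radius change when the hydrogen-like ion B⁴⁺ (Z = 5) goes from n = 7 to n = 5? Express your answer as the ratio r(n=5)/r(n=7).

25/49

r ∝ Z^-1 · n^2; with Z fixed, r ∝ n^2.
r(n=5)/r(n=7) = (5/7)^2 = 25/49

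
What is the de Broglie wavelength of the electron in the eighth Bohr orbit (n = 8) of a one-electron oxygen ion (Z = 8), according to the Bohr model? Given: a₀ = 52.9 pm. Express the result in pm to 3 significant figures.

The Bohr quantisation condition is nλ = 2πr_n.
r_n = n²a₀/Z = 423 pm
λ = 2πr_n/n = 2π·423/8 = 332 pm

332 pm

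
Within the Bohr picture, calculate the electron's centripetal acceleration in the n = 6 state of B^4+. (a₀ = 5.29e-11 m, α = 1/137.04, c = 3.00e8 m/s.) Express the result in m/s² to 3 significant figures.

8.74e21 m/s²

r = n²a₀/Z = 3.81e-10 m, v = Zαc/n = 1.82e6 m/s
a = v²/r = (1.82e6)² / 3.81e-10 = 8.74e21 m/s²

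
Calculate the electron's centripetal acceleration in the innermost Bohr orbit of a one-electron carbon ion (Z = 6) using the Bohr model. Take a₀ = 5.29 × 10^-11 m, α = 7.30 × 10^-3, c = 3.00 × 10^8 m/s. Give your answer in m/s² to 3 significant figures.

1.96 × 10^25 m/s²

r = n²a₀/Z = 8.82 × 10^-12 m, v = Zαc/n = 1.31 × 10^7 m/s
a = v²/r = (1.31 × 10^7)² / 8.82 × 10^-12 = 1.96 × 10^25 m/s²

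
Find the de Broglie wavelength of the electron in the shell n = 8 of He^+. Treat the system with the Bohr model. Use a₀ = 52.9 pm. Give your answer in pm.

The Bohr quantisation condition is nλ = 2πr_n.
r_n = n²a₀/Z = 1690 pm
λ = 2πr_n/n = 2π·1690/8 = 1330 pm

1330 pm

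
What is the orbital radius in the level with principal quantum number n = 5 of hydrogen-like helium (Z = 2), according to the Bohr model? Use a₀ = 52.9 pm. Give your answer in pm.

r_n = n²a₀/Z = 5² × 52.9 / 2
    = 25 × 52.9 / 2 = 661 pm

661 pm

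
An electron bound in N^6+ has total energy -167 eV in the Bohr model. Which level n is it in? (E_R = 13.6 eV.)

2

E_n = −E_R Z²/n² ⇒ n² = E_R Z²/(−E_n) = 13.6 × 7² / 167 ≈ 3.99
n = 2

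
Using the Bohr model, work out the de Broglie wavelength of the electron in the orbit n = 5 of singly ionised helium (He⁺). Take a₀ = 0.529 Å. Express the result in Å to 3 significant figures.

The Bohr quantisation condition is nλ = 2πr_n.
r_n = n²a₀/Z = 6.61 Å
λ = 2πr_n/n = 2π·6.61/5 = 8.31 Å

8.31 Å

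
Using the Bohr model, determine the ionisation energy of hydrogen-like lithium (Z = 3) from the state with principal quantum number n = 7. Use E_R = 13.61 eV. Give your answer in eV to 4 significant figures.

2.500 eV

E_n = −E_R·Z²/n² = −13.61 × 3²/7² eV = -2.500 eV
Ionisation energy = −E_n = 2.500 eV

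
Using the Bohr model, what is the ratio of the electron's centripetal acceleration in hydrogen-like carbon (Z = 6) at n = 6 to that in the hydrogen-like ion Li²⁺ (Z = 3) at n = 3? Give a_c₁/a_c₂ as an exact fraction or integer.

a_c ∝ Z^3 · n^-4
a_c₁/a_c₂ = (6/3)^3 · (6/3)^-4 = 1/2

1/2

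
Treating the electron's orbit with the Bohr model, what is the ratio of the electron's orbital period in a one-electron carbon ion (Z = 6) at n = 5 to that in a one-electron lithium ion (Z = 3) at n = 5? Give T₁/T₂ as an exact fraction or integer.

1/4

T ∝ Z^-2 · n^3
T₁/T₂ = (6/3)^-2 · (5/5)^3 = 1/4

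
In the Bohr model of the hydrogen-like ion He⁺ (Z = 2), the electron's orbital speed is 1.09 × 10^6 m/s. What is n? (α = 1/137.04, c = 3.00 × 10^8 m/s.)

v_n = Zαc/n ⇒ n = Zαc/v = 2 × 0.00730 × 3.00 × 10^8 / 1.09 × 10^6 ≈ 4.02
n = 4

4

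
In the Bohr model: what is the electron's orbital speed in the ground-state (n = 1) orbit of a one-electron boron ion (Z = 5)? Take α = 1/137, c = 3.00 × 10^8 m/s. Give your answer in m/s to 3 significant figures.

1.09 × 10^7 m/s

v_n = Zαc/n = 5 × 0.00730 × 3.00 × 10^8 / 1
    = 1.09 × 10^7 m/s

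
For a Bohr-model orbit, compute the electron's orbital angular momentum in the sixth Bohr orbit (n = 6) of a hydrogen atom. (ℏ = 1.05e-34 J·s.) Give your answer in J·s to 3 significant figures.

6.30e-34 J·s

L_n = nℏ = 6 × 1.05e-34 = 6.30e-34 J·s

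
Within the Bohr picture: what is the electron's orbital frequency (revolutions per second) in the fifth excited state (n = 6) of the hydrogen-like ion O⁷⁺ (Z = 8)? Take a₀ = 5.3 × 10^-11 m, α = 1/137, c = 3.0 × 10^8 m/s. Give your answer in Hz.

r = n²a₀/Z = 2.4 × 10^-10 m, v = Zαc/n = 2.9 × 10^6 m/s
f = v/(2πr) = 1.9 × 10^15 Hz

1.9 × 10^15 Hz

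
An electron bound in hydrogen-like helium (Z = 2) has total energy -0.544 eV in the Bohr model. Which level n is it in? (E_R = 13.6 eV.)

10

E_n = −E_R Z²/n² ⇒ n² = E_R Z²/(−E_n) = 13.6 × 2² / 0.544 ≈ 100.00
n = 10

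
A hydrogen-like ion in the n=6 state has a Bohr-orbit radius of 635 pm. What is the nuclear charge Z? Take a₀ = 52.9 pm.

r_n = n²a₀/Z ⇒ Z = n²a₀/r = 6² × 52.9 / 635 ≈ 3.00
Z = 3

3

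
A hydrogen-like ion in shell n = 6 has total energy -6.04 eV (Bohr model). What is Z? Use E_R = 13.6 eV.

4

E_n = −E_R Z²/n² ⇒ Z² = −E_n n²/E_R = 6.04 × 6² / 13.6 ≈ 15.99
Z = 4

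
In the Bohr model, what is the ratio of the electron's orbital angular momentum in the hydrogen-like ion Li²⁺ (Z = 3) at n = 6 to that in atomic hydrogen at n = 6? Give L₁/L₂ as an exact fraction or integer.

1

L = nℏ is independent of Z.
L₁/L₂ = n₁/n₂ = 6/6 = 1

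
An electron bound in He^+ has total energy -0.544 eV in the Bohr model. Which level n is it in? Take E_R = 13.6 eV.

10

E_n = −E_R Z²/n² ⇒ n² = E_R Z²/(−E_n) = 13.6 × 2² / 0.544 ≈ 100.00
n = 10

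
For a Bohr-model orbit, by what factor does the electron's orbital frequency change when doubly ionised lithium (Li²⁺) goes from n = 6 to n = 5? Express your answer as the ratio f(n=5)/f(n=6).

216/125

f ∝ Z^2 · n^-3; with Z fixed, f ∝ n^-3.
f(n=5)/f(n=6) = (5/6)^-3 = 216/125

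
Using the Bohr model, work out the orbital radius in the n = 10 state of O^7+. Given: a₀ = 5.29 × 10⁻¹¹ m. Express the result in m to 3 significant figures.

6.61 × 10⁻¹⁰ m

r_n = n²a₀/Z = 10² × 5.29 × 10⁻¹¹ / 8
    = 100 × 5.29 × 10⁻¹¹ / 8 = 6.61 × 10⁻¹⁰ m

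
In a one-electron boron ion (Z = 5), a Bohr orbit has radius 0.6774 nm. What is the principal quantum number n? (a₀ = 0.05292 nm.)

r_n = n²a₀/Z ⇒ n² = rZ/a₀ = 0.6774 × 5 / 0.05292 ≈ 64.00
n = 8

8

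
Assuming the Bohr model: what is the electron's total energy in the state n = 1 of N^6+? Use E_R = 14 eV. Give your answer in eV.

-690 eV

E_n = −E_R·Z²/n² = −14 × 7²/1² = -690 eV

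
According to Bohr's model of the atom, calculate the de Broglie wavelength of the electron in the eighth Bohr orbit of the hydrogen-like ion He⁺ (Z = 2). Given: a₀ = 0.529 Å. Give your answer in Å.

The Bohr quantisation condition is nλ = 2πr_n.
r_n = n²a₀/Z = 16.9 Å
λ = 2πr_n/n = 2π·16.9/8 = 13.3 Å

13.3 Å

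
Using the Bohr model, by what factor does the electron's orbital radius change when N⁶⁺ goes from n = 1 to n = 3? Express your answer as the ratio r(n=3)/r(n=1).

r ∝ Z^-1 · n^2; with Z fixed, r ∝ n^2.
r(n=3)/r(n=1) = (3/1)^2 = 9

9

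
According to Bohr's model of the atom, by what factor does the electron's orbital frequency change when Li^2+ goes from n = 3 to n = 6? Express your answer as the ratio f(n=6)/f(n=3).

f ∝ Z^2 · n^-3; with Z fixed, f ∝ n^-3.
f(n=6)/f(n=3) = (6/3)^-3 = 1/8

1/8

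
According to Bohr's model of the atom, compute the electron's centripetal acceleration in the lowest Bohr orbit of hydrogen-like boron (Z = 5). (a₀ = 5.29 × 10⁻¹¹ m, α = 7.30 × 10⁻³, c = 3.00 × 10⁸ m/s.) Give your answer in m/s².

1.13 × 10²⁵ m/s²

r = n²a₀/Z = 1.06 × 10⁻¹¹ m, v = Zαc/n = 1.09 × 10⁷ m/s
a = v²/r = (1.09 × 10⁷)² / 1.06 × 10⁻¹¹ = 1.13 × 10²⁵ m/s²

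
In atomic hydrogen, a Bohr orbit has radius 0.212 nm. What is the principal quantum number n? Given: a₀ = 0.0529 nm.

r_n = n²a₀/Z ⇒ n² = rZ/a₀ = 0.212 × 1 / 0.0529 ≈ 4.01
n = 2

2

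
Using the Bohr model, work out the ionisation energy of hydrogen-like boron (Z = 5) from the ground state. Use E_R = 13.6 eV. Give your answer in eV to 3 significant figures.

E_n = −E_R·Z²/n² = −13.6 × 5²/1² eV = -340 eV
Ionisation energy = −E_n = 340 eV

340 eV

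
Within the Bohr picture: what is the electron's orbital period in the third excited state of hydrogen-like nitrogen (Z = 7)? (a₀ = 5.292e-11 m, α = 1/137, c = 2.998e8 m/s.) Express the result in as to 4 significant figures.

198.5 as

r = n²a₀/Z = 4²·5.292e-11/7 = 1.210e-10 m
v = Zαc/n = 7·0.007299·2.998e8/4 = 3.830e6 m/s
T = 2πr/v = 1.985e-16 s = 198.5 as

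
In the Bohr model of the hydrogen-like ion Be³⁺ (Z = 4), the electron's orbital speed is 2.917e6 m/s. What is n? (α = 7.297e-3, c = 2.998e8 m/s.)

v_n = Zαc/n ⇒ n = Zαc/v = 4 × 0.007297 × 2.998e8 / 2.917e6 ≈ 3.00
n = 3

3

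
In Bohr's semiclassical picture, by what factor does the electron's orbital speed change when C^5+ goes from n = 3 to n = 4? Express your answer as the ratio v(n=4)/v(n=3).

3/4

v ∝ Z^1 · n^-1; with Z fixed, v ∝ n^-1.
v(n=4)/v(n=3) = (4/3)^-1 = 3/4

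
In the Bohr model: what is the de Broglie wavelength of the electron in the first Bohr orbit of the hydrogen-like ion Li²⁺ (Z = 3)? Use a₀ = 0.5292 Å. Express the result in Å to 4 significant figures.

The Bohr quantisation condition is nλ = 2πr_n.
r_n = n²a₀/Z = 0.1764 Å
λ = 2πr_n/n = 2π·0.1764/1 = 1.108 Å

1.108 Å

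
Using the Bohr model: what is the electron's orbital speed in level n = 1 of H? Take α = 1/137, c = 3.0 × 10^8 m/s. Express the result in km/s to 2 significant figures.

2200 km/s

v_n = Zαc/n = 1 × 0.0073 × 3.0 × 10^8 / 1
    = 2200 km/s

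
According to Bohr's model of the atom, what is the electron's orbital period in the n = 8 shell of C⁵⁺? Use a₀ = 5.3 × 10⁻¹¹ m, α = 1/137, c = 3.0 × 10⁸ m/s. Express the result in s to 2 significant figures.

2.2 × 10⁻¹⁵ s

r = n²a₀/Z = 8²·5.3 × 10⁻¹¹/6 = 5.7 × 10⁻¹⁰ m
v = Zαc/n = 6·0.0073·3.0 × 10⁸/8 = 1.6 × 10⁶ m/s
T = 2πr/v = 2.2 × 10⁻¹⁵ s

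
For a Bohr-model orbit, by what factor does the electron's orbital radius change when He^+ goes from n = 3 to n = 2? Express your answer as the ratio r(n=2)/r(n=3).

r ∝ Z^-1 · n^2; with Z fixed, r ∝ n^2.
r(n=2)/r(n=3) = (2/3)^2 = 4/9

4/9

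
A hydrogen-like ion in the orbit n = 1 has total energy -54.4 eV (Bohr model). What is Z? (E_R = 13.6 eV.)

2

E_n = −E_R Z²/n² ⇒ Z² = −E_n n²/E_R = 54.4 × 1² / 13.6 ≈ 4.00
Z = 2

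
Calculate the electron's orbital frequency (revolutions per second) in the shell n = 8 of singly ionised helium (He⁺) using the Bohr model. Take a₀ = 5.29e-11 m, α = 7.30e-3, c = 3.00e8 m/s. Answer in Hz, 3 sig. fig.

5.15e13 Hz

r = n²a₀/Z = 1.69e-9 m, v = Zαc/n = 5.47e5 m/s
f = v/(2πr) = 5.15e13 Hz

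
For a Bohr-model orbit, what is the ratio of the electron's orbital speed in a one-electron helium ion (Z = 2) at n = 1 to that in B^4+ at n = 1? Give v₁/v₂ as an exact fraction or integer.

v ∝ Z^1 · n^-1
v₁/v₂ = (2/5)^1 · (1/1)^-1 = 2/5

2/5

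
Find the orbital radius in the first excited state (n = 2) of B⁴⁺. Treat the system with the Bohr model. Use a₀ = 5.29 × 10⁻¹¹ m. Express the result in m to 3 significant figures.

4.23 × 10⁻¹¹ m

r_n = n²a₀/Z = 2² × 5.29 × 10⁻¹¹ / 5
    = 4 × 5.29 × 10⁻¹¹ / 5 = 4.23 × 10⁻¹¹ m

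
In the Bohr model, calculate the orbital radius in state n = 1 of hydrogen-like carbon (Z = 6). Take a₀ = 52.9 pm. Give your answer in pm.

r_n = n²a₀/Z = 1² × 52.9 / 6
    = 1 × 52.9 / 6 = 8.82 pm

8.82 pm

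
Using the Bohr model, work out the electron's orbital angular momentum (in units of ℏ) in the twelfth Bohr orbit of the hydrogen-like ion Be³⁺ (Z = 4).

12

L_n = nℏ, so L/ℏ = n = 12.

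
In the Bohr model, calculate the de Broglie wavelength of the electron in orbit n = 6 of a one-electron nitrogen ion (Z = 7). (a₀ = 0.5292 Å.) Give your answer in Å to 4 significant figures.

The Bohr quantisation condition is nλ = 2πr_n.
r_n = n²a₀/Z = 2.722 Å
λ = 2πr_n/n = 2π·2.722/6 = 2.850 Å

2.850 Å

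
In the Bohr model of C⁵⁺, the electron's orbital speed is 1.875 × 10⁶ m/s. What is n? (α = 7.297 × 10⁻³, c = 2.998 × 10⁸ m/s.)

7

v_n = Zαc/n ⇒ n = Zαc/v = 6 × 0.007297 × 2.998 × 10⁸ / 1.875 × 10⁶ ≈ 7.00
n = 7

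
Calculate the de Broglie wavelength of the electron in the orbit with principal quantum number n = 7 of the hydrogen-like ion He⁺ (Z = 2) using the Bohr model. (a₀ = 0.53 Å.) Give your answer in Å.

The Bohr quantisation condition is nλ = 2πr_n.
r_n = n²a₀/Z = 13 Å
λ = 2πr_n/n = 2π·13/7 = 12 Å

12 Å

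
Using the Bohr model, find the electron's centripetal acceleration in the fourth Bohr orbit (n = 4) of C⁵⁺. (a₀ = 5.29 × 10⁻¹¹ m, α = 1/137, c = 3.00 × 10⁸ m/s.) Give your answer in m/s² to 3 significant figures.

7.65 × 10²² m/s²

r = n²a₀/Z = 1.41 × 10⁻¹⁰ m, v = Zαc/n = 3.28 × 10⁶ m/s
a = v²/r = (3.28 × 10⁶)² / 1.41 × 10⁻¹⁰ = 7.65 × 10²² m/s²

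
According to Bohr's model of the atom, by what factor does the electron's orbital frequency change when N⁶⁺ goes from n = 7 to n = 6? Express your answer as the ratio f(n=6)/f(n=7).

343/216

f ∝ Z^2 · n^-3; with Z fixed, f ∝ n^-3.
f(n=6)/f(n=7) = (6/7)^-3 = 343/216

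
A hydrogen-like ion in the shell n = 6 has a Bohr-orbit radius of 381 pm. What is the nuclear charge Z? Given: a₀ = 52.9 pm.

5

r_n = n²a₀/Z ⇒ Z = n²a₀/r = 6² × 52.9 / 381 ≈ 5.00
Z = 5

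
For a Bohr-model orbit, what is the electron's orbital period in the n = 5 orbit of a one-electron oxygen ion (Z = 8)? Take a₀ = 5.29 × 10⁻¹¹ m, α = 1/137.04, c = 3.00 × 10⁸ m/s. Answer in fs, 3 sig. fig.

r = n²a₀/Z = 5²·5.29 × 10⁻¹¹/8 = 1.65 × 10⁻¹⁰ m
v = Zαc/n = 8·0.00730·3.00 × 10⁸/5 = 3.50 × 10⁶ m/s
T = 2πr/v = 2.97 × 10⁻¹⁶ s = 0.297 fs

0.297 fs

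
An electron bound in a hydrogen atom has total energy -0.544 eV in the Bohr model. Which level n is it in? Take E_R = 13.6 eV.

E_n = −E_R Z²/n² ⇒ n² = E_R Z²/(−E_n) = 13.6 × 1² / 0.544 ≈ 25.00
n = 5

5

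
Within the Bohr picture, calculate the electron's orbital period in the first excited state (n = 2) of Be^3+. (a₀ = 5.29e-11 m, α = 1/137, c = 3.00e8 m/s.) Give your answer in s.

7.59e-17 s

r = n²a₀/Z = 2²·5.29e-11/4 = 5.29e-11 m
v = Zαc/n = 4·0.00730·3.00e8/2 = 4.38e6 m/s
T = 2πr/v = 7.59e-17 s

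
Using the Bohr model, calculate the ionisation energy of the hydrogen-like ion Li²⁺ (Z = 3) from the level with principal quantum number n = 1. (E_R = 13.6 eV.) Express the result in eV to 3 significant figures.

122 eV

E_n = −E_R·Z²/n² = −13.6 × 3²/1² eV = -122 eV
Ionisation energy = −E_n = 122 eV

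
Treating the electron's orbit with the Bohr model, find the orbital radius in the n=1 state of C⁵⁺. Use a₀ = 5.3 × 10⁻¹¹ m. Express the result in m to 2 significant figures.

r_n = n²a₀/Z = 1² × 5.3 × 10⁻¹¹ / 6
    = 1 × 5.3 × 10⁻¹¹ / 6 = 8.8 × 10⁻¹² m

8.8 × 10⁻¹² m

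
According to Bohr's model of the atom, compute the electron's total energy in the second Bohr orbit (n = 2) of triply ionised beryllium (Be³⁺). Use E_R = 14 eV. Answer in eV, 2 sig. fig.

E_n = −E_R·Z²/n² = −14 × 4²/2² = -56 eV

-56 eV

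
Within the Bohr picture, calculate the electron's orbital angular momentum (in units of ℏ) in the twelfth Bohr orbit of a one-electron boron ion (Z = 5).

L_n = nℏ, so L/ℏ = n = 12.

12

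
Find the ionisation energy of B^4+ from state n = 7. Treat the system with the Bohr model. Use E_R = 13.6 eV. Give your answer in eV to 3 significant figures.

E_n = −E_R·Z²/n² = −13.6 × 5²/7² eV = -6.94 eV
Ionisation energy = −E_n = 6.94 eV

6.94 eV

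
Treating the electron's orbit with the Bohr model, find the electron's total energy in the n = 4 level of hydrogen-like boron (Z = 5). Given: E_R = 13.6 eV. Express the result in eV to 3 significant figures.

E_n = −E_R·Z²/n² = −13.6 × 5²/4² = -21.2 eV

-21.2 eV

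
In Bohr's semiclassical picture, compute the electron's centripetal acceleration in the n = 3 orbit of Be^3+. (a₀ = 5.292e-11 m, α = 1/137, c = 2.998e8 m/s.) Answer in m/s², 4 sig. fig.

r = n²a₀/Z = 1.191e-10 m, v = Zαc/n = 2.918e6 m/s
a = v²/r = (2.918e6)² / 1.191e-10 = 7.150e22 m/s²

7.150e22 m/s²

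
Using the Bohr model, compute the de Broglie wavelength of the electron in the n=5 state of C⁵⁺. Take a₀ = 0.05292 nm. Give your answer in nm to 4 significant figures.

0.2771 nm

The Bohr quantisation condition is nλ = 2πr_n.
r_n = n²a₀/Z = 0.2205 nm
λ = 2πr_n/n = 2π·0.2205/5 = 0.2771 nm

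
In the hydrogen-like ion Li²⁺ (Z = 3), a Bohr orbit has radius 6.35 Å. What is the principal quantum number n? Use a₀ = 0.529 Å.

r_n = n²a₀/Z ⇒ n² = rZ/a₀ = 6.35 × 3 / 0.529 ≈ 36.01
n = 6

6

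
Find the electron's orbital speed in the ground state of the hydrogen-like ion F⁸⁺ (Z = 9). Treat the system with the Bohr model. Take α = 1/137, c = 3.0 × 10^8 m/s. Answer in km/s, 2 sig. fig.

v_n = Zαc/n = 9 × 0.0073 × 3.0 × 10^8 / 1
    = 2.0 × 10^4 km/s

2.0 × 10^4 km/s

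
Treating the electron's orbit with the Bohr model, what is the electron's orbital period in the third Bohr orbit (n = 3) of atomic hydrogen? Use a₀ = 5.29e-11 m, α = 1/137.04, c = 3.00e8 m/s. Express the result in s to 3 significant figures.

4.10e-15 s

r = n²a₀/Z = 3²·5.29e-11/1 = 4.76e-10 m
v = Zαc/n = 1·0.00730·3.00e8/3 = 7.30e5 m/s
T = 2πr/v = 4.10e-15 s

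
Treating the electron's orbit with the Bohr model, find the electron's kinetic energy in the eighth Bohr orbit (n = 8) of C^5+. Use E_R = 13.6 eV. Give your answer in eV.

For a Coulomb orbit the virial theorem gives K = −E_n.
E_n = −E_R·Z²/n², so K = E_R·Z²/n² = 13.6 × 6²/8² = 7.65 eV

7.65 eV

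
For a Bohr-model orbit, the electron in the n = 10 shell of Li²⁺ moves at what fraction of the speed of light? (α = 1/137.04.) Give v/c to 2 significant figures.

v_n = Zαc/n, so v/c = Zα/n = 3 × 0.0073 / 10 = 0.0022

0.0022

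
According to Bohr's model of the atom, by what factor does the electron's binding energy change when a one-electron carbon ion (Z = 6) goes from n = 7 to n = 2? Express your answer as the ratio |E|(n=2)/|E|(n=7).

49/4

|E| ∝ Z^2 · n^-2; with Z fixed, |E| ∝ n^-2.
|E|(n=2)/|E|(n=7) = (2/7)^-2 = 49/4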